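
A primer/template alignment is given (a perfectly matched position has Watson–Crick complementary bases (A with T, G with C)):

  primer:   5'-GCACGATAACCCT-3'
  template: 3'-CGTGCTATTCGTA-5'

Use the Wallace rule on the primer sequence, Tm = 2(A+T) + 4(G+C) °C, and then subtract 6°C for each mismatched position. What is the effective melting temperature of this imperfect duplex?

28°C

Primer base counts: A=4, T=2, G=2, C=5 → A+T=6, G+C=7
Perfect-match Tm = 2(6) + 4(7) = 12 + 28 = 40°C
Mismatches (positions where the bases are not complementary): 2 (at positions 10, 12)
Effective Tm = 40 − 2×6 = 40 − 12 = 28°C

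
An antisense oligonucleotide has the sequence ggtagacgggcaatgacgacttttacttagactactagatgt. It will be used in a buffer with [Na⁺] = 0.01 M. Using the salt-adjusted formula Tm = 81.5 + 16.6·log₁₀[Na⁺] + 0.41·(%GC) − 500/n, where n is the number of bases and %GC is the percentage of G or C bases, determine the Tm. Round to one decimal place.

54.0°C

Length n = 42. Base counts: G=11, T=12, A=12, C=7
G+C = 18, so %GC = 18/42 × 100 = 42.857%
Salt term: 16.6 × (-2) = -33.2
GC term: 0.41 × 42.857 = 17.571; length term: −500/42 = −11.905
Tm = 81.5 + (-33.2) + 17.571 − 11.905 = 53.966 → 54.0°C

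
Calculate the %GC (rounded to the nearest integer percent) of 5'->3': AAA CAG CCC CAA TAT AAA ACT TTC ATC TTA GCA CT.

34%

Base counts: G=2, A=14, C=10, T=9
G+C = 2 + 10 = 12 out of 35 bases
%GC = 12/35 × 100 = 34.29% ≈ 34%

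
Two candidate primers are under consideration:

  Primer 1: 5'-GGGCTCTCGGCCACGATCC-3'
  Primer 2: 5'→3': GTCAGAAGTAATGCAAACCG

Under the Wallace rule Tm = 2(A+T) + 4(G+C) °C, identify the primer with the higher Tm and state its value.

Primer 1, 66°C

Primer 1: A+T=5, G+C=14 → Tm = 2(5)+4(14) = 66°C
Primer 2: A+T=11, G+C=9 → Tm = 2(11)+4(9) = 58°C
66°C vs 58°C → primer 1 is higher.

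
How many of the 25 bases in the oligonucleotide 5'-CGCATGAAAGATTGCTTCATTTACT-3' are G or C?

Base counts: G=4, C=5, A=7, T=9
G+C = 4 + 5 = 9

9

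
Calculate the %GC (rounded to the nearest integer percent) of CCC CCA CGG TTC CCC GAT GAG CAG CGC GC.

76%

Base counts: T=3, A=4, G=8, C=14
G+C = 8 + 14 = 22 out of 29 bases
%GC = 22/29 × 100 = 75.86% ≈ 76%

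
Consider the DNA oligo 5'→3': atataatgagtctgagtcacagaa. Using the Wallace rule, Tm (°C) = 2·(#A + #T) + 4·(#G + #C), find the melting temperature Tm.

T=6, G=5, C=3, A=10
So N_AT = 16 and N_GC = 8.
Tm = 2(16) + 4(8) = 32 + 32 = 64°C

64°C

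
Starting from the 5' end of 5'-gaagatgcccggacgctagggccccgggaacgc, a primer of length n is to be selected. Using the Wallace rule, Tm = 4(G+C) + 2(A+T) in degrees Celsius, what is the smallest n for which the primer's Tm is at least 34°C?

n = 11

First 10 bases: GAAGATGCCC → Tm = 32°C (< 34°C)
First 11 bases: GAAGATGCCCG → Tm = 36°C (≥ 34°C)
Since every base adds ≥2°C, Tm only increases with n, so the threshold is first crossed at n = 11.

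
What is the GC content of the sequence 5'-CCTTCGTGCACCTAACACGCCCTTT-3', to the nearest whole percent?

Base counts: G=3, C=11, T=7, A=4
G+C = 3 + 11 = 14 out of 25 bases
%GC = 14/25 × 100 = 56% ≈ 56%

56%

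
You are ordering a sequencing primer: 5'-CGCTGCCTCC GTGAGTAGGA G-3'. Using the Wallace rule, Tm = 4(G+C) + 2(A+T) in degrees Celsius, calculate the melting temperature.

70°C

A=3, T=4, C=6, G=8
A+T = 7, G+C = 14
Tm = 2(7) + 4(14) = 14 + 56 = 70°C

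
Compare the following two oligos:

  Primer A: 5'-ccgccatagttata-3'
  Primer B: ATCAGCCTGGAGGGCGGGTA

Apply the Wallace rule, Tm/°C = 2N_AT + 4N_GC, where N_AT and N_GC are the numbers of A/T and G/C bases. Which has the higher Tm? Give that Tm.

Primer B, 66°C

Primer A: A+T=8, G+C=6 → Tm = 2(8)+4(6) = 40°C
Primer B: A+T=7, G+C=13 → Tm = 2(7)+4(13) = 66°C
40°C vs 66°C → primer B is higher.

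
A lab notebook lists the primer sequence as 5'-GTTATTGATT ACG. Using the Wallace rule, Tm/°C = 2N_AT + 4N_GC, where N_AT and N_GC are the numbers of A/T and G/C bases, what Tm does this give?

Base counts: A=3, C=1, G=3, T=6
AT pairs contribute 9, GC pairs contribute 4.
Tm = 2(9) + 4(4) = 18 + 16 = 34°C

34°C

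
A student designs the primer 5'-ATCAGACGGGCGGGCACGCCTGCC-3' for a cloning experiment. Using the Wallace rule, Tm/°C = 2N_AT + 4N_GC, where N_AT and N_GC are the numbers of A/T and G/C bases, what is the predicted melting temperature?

84°C

T=2, A=4, C=9, G=9
A+T = 6, G+C = 18
Tm = 2×6 + 4×18 = 84°C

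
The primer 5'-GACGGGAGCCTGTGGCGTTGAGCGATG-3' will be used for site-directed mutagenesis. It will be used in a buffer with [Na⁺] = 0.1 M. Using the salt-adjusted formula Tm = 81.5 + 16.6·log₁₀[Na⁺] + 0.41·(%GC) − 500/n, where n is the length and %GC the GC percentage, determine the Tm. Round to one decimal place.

Length n = 27. C=5, G=13, T=5, A=4
G+C = 18, so %GC = 18/27 × 100 = 66.667%
Salt term: 16.6 × (-1) = -16.6
GC term: 0.41 × 66.667 = 27.333; length term: −500/27 = −18.519
Tm = 81.5 + (-16.6) + 27.333 − 18.519 = 73.714 → 73.7°C

73.7°C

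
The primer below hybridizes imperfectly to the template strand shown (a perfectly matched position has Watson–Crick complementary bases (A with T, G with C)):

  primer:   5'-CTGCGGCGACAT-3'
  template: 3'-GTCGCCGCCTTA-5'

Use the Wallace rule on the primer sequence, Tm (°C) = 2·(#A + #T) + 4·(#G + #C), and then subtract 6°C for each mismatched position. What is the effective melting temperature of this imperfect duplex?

22°C

Primer base counts: A=2, T=2, G=4, C=4 → A+T=4, G+C=8
Perfect-match Tm = 2(4) + 4(8) = 8 + 32 = 40°C
Mismatches (positions where the bases are not complementary): 3 (at positions 2, 9, 10)
Effective Tm = 40 − 3×6 = 40 − 18 = 22°C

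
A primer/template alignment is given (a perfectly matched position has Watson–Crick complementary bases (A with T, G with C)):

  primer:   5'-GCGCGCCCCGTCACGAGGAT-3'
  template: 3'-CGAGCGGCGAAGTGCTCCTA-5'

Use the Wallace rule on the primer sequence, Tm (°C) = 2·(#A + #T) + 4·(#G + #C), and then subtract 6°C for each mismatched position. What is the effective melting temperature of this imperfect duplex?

Primer base counts: A=3, T=2, G=7, C=8 → A+T=5, G+C=15
Perfect-match Tm = 2(5) + 4(15) = 10 + 60 = 70°C
Mismatches (positions where the bases are not complementary): 3 (at positions 3, 8, 10)
Effective Tm = 70 − 3×6 = 70 − 18 = 52°C

52°C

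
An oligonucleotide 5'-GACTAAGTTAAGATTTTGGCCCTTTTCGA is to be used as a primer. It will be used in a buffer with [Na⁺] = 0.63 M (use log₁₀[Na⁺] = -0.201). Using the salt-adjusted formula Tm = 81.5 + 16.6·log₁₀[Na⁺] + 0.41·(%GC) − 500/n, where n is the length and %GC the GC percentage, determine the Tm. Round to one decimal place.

Length n = 29. A=7, T=11, G=6, C=5
G+C = 11, so %GC = 11/29 × 100 = 37.931%
Salt term: 16.6 × (-0.201) = -3.337
GC term: 0.41 × 37.931 = 15.552; length term: −500/29 = −17.241
Tm = 81.5 + (-3.337) + 15.552 − 17.241 = 76.474 → 76.5°C

76.5°C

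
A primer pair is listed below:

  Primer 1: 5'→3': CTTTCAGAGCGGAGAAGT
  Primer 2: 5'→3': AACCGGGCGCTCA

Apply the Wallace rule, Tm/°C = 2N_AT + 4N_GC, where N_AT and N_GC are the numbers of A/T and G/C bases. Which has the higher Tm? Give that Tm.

Primer 1: A+T=9, G+C=9 → Tm = 2(9)+4(9) = 54°C
Primer 2: A+T=4, G+C=9 → Tm = 2(4)+4(9) = 44°C
54°C vs 44°C → primer 1 is higher.

Primer 1, 54°C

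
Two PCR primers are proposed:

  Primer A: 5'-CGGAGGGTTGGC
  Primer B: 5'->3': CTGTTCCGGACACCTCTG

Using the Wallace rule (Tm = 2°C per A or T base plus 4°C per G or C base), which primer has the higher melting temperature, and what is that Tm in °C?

Primer A: A+T=3, G+C=9 → Tm = 2(3)+4(9) = 42°C
Primer B: A+T=7, G+C=11 → Tm = 2(7)+4(11) = 58°C
42°C vs 58°C → primer B is higher.

Primer B, 58°C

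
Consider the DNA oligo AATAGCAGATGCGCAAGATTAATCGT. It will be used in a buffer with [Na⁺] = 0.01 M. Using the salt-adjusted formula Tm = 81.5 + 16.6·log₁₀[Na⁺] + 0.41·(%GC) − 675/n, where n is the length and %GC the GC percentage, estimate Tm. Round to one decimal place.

38.1°C

Length n = 26. Scanning the sequence gives C=4, G=6, T=6, A=10.
G+C = 10, so %GC = 10/26 × 100 = 38.462%
Salt term: 16.6 × (-2) = -33.2
GC term: 0.41 × 38.462 = 15.769; length term: −675/26 = −25.962
Tm = 81.5 + (-33.2) + 15.769 − 25.962 = 38.107 → 38.1°C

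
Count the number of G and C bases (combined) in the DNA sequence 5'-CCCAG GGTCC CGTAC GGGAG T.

Base counts: T=3, C=7, G=8, A=3
G+C = 8 + 7 = 15

15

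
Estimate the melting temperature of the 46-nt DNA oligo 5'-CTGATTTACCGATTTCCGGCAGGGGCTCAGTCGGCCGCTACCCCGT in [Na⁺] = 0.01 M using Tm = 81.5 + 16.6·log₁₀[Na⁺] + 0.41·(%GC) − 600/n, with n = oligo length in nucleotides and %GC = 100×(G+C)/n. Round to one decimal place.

Length n = 46. T=11, A=6, G=13, C=16
G+C = 29, so %GC = 29/46 × 100 = 63.043%
Salt term: 16.6 × (-2) = -33.2
GC term: 0.41 × 63.043 = 25.848; length term: −600/46 = −13.043
Tm = 81.5 + (-33.2) + 25.848 − 13.043 = 61.105 → 61.1°C

61.1°C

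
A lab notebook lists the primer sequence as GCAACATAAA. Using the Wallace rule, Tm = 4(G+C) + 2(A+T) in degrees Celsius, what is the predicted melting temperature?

26°C

Scanning the sequence gives A=6, T=1, G=1, C=2.
So N_AT = 7 and N_GC = 3.
Tm = 2(7) + 4(3) = 14 + 12 = 26°C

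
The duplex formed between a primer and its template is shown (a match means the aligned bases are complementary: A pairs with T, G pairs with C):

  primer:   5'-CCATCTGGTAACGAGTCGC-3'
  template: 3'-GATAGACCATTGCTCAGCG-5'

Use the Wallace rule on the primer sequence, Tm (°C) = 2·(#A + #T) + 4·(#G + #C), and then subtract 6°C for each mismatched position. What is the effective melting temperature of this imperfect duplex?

Primer base counts: A=4, T=4, G=5, C=6 → A+T=8, G+C=11
Perfect-match Tm = 2(8) + 4(11) = 16 + 44 = 60°C
Mismatches (positions where the bases are not complementary): 1 (at position 2)
Effective Tm = 60 − 1×6 = 60 − 6 = 54°C

54°C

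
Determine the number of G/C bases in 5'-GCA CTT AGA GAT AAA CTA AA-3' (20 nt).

Base counts: G=3, A=10, T=4, C=3
G+C = 3 + 3 = 6

6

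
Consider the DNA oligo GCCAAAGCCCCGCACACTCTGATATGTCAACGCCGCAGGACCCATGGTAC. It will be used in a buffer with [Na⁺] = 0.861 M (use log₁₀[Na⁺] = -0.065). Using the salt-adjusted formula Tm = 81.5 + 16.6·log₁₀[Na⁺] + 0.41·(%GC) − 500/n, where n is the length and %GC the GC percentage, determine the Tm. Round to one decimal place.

Length n = 50. Base counts: T=7, C=19, G=11, A=13
G+C = 30, so %GC = 30/50 × 100 = 60%
Salt term: 16.6 × (-0.065) = -1.079
GC term: 0.41 × 60 = 24.6; length term: −500/50 = −10
Tm = 81.5 + (-1.079) + 24.6 − 10 = 95.021 → 95.0°C

95.0°C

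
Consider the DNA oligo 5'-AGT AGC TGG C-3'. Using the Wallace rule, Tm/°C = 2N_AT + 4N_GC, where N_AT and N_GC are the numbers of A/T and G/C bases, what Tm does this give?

Counting bases: G=4, T=2, A=2, C=2
AT pairs contribute 4, GC pairs contribute 6.
Tm = 2(4) + 4(6) = 8 + 24 = 32°C

32°C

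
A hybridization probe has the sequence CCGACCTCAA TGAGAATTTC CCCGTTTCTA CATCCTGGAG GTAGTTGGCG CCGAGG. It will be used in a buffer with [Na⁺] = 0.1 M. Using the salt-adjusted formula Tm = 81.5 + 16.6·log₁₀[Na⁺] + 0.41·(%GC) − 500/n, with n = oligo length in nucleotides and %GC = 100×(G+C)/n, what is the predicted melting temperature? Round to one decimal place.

78.7°C

Length n = 56. Counting bases: C=16, T=14, A=11, G=15
G+C = 31, so %GC = 31/56 × 100 = 55.357%
Salt term: 16.6 × (-1) = -16.6
GC term: 0.41 × 55.357 = 22.696; length term: −500/56 = −8.929
Tm = 81.5 + (-16.6) + 22.696 − 8.929 = 78.667 → 78.7°C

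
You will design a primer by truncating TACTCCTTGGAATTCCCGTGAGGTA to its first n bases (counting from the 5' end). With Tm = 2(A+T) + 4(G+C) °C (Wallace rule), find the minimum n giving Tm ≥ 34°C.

First 11 bases: TACTCCTTGGA → Tm = 32°C (< 34°C)
First 12 bases: TACTCCTTGGAA → Tm = 34°C (≥ 34°C)
Each additional base adds 2°C (A/T) or 4°C (G/C), so Tm is non-decreasing in n; n = 12 is the first length to reach 34°C.

n = 12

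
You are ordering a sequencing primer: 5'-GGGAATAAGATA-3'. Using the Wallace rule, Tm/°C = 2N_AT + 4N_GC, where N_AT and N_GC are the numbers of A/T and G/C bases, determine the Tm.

Scanning the sequence gives C=0, G=4, T=2, A=6.
A+T = 8, G+C = 4
Tm = 2×8 + 4×4 = 32°C

32°C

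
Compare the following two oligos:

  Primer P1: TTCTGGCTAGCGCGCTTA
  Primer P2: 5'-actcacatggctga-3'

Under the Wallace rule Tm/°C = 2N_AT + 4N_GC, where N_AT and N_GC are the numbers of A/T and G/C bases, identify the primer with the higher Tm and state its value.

Primer P1, 56°C

Primer P1: A+T=8, G+C=10 → Tm = 2(8)+4(10) = 56°C
Primer P2: A+T=7, G+C=7 → Tm = 2(7)+4(7) = 42°C
56°C vs 42°C → primer P1 is higher.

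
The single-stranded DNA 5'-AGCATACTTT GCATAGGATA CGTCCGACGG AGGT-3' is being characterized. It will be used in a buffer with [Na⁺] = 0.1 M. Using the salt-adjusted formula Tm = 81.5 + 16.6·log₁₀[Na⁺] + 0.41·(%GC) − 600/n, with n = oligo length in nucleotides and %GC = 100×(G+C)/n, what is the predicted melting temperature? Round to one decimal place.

Length n = 34. Base counts: T=8, G=10, A=9, C=7
G+C = 17, so %GC = 17/34 × 100 = 50%
Salt term: 16.6 × (-1) = -16.6
GC term: 0.41 × 50 = 20.5; length term: −600/34 = −17.647
Tm = 81.5 + (-16.6) + 20.5 − 17.647 = 67.753 → 67.8°C

67.8°C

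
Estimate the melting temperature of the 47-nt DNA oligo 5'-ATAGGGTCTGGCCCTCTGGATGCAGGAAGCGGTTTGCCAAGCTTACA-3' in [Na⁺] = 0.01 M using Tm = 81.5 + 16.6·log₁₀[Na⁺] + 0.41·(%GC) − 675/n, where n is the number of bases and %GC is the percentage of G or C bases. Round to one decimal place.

Length n = 47. Base counts: C=11, G=15, T=11, A=10
G+C = 26, so %GC = 26/47 × 100 = 55.319%
Salt term: 16.6 × (-2) = -33.2
GC term: 0.41 × 55.319 = 22.681; length term: −675/47 = −14.362
Tm = 81.5 + (-33.2) + 22.681 − 14.362 = 56.619 → 56.6°C

56.6°C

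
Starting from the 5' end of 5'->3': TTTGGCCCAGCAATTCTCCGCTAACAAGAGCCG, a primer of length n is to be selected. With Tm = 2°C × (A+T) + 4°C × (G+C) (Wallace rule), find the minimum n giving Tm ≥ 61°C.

First 19 bases: TTTGGCCCAGCAATTCTCC → Tm = 58°C (< 61°C)
First 20 bases: TTTGGCCCAGCAATTCTCCG → Tm = 62°C (≥ 61°C)
Each additional base adds 2°C (A/T) or 4°C (G/C), so Tm is non-decreasing in n; n = 20 is the first length to reach 61°C.

n = 20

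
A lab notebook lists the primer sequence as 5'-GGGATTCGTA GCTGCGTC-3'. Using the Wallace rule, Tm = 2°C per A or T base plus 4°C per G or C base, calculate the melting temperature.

A=2, C=4, G=7, T=5
A+T = 7, G+C = 11
Tm = 2(7) + 4(11) = 14 + 44 = 58°C

58°C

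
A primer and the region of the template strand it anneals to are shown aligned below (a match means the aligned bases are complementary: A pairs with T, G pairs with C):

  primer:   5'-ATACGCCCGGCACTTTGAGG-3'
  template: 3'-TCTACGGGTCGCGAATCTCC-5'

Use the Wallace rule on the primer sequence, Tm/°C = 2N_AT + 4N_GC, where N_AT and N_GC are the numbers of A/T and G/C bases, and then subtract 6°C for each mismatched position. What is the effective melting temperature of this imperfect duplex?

Primer base counts: A=4, T=4, G=6, C=6 → A+T=8, G+C=12
Perfect-match Tm = 2(8) + 4(12) = 16 + 48 = 64°C
Mismatches (positions where the bases are not complementary): 5 (at positions 2, 4, 9, 12, 16)
Effective Tm = 64 − 5×6 = 64 − 30 = 34°C

34°C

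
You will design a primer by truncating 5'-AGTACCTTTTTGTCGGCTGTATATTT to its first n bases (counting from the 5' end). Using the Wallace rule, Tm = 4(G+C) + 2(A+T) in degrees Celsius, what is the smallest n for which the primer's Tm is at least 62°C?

First 21 bases: AGTACCTTTTTGTCGGCTGTA → Tm = 60°C (< 62°C)
First 22 bases: AGTACCTTTTTGTCGGCTGTAT → Tm = 62°C (≥ 62°C)
Since every base adds ≥2°C, Tm only increases with n, so the threshold is first crossed at n = 22.

n = 22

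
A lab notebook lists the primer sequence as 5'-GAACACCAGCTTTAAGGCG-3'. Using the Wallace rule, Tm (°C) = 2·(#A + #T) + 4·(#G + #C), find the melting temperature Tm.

Scanning the sequence gives A=6, G=5, C=5, T=3.
So N_AT = 9 and N_GC = 10.
Tm = 2(9) + 4(10) = 18 + 40 = 58°C

58°C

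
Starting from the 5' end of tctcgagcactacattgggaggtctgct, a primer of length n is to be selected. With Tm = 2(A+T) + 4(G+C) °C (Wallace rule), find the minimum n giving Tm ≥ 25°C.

n = 8

First 7 bases: TCTCGAG → Tm = 22°C (< 25°C)
First 8 bases: TCTCGAGC → Tm = 26°C (≥ 25°C)
Since every base adds ≥2°C, Tm only increases with n, so the threshold is first crossed at n = 8.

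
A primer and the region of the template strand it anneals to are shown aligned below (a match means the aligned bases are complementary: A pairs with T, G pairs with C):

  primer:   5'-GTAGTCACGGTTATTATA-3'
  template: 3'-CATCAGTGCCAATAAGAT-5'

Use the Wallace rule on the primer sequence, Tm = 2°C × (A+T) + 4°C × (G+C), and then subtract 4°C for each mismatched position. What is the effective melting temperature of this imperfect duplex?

44°C

Primer base counts: A=5, T=7, G=4, C=2 → A+T=12, G+C=6
Perfect-match Tm = 2(12) + 4(6) = 24 + 24 = 48°C
Mismatches (positions where the bases are not complementary): 1 (at position 16)
Effective Tm = 48 − 1×4 = 48 − 4 = 44°C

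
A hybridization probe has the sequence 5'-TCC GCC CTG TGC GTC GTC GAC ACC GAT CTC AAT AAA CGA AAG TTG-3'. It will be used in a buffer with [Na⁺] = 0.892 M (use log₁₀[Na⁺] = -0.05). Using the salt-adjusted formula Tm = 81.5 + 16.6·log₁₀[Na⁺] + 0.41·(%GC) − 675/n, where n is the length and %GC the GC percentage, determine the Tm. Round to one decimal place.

87.5°C

Length n = 45. Scanning the sequence gives C=14, T=10, G=10, A=11.
G+C = 24, so %GC = 24/45 × 100 = 53.333%
Salt term: 16.6 × (-0.05) = -0.83
GC term: 0.41 × 53.333 = 21.867; length term: −675/45 = −15
Tm = 81.5 + (-0.83) + 21.867 − 15 = 87.537 → 87.5°C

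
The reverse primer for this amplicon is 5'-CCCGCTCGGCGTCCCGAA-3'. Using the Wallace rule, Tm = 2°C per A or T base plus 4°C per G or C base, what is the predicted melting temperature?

Counting bases: G=5, T=2, C=9, A=2
AT pairs contribute 4, GC pairs contribute 14.
Tm = 4·14 + 2·4 = 56 + 8 = 64°C

64°C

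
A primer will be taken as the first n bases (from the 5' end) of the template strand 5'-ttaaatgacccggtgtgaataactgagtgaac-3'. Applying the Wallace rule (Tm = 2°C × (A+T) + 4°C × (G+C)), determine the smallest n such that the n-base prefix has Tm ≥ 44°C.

n = 15

First 14 bases: TTAAATGACCCGGT → Tm = 40°C (< 44°C)
First 15 bases: TTAAATGACCCGGTG → Tm = 44°C (≥ 44°C)
Since every base adds ≥2°C, Tm only increases with n, so the threshold is first crossed at n = 15.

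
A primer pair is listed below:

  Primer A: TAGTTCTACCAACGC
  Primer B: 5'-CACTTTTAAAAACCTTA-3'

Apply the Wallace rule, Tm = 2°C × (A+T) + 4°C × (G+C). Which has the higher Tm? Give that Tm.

Primer A: A+T=8, G+C=7 → Tm = 2(8)+4(7) = 44°C
Primer B: A+T=13, G+C=4 → Tm = 2(13)+4(4) = 42°C
44°C vs 42°C → primer A is higher.

Primer A, 44°C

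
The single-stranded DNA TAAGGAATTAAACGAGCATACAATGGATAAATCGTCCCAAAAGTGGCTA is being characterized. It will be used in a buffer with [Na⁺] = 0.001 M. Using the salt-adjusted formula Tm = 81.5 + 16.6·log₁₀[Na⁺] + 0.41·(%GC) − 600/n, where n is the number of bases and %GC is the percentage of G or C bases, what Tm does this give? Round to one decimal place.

34.5°C

Length n = 49. Base counts: G=10, C=8, A=21, T=10
G+C = 18, so %GC = 18/49 × 100 = 36.735%
Salt term: 16.6 × (-3) = -49.8
GC term: 0.41 × 36.735 = 15.061; length term: −600/49 = −12.245
Tm = 81.5 + (-49.8) + 15.061 − 12.245 = 34.516 → 34.5°C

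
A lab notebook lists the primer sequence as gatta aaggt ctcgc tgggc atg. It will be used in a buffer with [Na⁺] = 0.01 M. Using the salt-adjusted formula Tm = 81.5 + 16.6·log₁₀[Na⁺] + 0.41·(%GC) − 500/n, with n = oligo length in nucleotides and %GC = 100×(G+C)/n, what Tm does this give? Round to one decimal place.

48.0°C

Length n = 23. Counting bases: T=6, A=5, G=8, C=4
G+C = 12, so %GC = 12/23 × 100 = 52.174%
Salt term: 16.6 × (-2) = -33.2
GC term: 0.41 × 52.174 = 21.391; length term: −500/23 = −21.739
Tm = 81.5 + (-33.2) + 21.391 − 21.739 = 47.952 → 48.0°C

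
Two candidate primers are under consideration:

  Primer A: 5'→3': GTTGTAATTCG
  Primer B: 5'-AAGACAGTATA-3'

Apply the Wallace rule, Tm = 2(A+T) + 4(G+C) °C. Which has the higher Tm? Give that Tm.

Primer A, 30°C

Primer A: A+T=7, G+C=4 → Tm = 2(7)+4(4) = 30°C
Primer B: A+T=8, G+C=3 → Tm = 2(8)+4(3) = 28°C
30°C vs 28°C → primer A is higher.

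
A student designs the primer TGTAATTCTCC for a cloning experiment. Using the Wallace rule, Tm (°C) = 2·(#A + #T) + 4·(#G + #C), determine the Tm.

G=1, T=5, A=2, C=3
AT pairs contribute 7, GC pairs contribute 4.
Tm = 2(7) + 4(4) = 14 + 16 = 30°C

30°C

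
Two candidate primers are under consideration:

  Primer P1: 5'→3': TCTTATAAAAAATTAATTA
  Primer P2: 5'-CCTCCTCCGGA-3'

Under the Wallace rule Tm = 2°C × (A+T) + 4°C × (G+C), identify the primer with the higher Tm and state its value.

Primer P1, 40°C

Primer P1: A+T=18, G+C=1 → Tm = 2(18)+4(1) = 40°C
Primer P2: A+T=3, G+C=8 → Tm = 2(3)+4(8) = 38°C
40°C vs 38°C → primer P1 is higher.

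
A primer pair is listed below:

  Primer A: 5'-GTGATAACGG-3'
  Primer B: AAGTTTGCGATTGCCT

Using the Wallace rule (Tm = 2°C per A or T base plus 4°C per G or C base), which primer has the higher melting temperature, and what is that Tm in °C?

Primer A: A+T=5, G+C=5 → Tm = 2(5)+4(5) = 30°C
Primer B: A+T=9, G+C=7 → Tm = 2(9)+4(7) = 46°C
30°C vs 46°C → primer B is higher.

Primer B, 46°C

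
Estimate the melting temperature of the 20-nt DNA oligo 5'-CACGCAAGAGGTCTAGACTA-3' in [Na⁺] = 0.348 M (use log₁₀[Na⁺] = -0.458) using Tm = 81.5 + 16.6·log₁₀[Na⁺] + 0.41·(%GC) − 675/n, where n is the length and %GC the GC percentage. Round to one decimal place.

Length n = 20. Base counts: G=5, A=7, C=5, T=3
G+C = 10, so %GC = 10/20 × 100 = 50%
Salt term: 16.6 × (-0.458) = -7.603
GC term: 0.41 × 50 = 20.5; length term: −675/20 = −33.75
Tm = 81.5 + (-7.603) + 20.5 − 33.75 = 60.647 → 60.6°C

60.6°C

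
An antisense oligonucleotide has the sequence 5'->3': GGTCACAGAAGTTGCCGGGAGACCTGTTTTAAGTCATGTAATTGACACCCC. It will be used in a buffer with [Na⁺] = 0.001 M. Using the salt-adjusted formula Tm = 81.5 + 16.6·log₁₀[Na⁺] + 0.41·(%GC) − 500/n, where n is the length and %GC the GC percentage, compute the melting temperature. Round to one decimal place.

42.0°C

Length n = 51. Counting bases: C=12, G=13, A=13, T=13
G+C = 25, so %GC = 25/51 × 100 = 49.02%
Salt term: 16.6 × (-3) = -49.8
GC term: 0.41 × 49.02 = 20.098; length term: −500/51 = −9.804
Tm = 81.5 + (-49.8) + 20.098 − 9.804 = 41.994 → 42.0°C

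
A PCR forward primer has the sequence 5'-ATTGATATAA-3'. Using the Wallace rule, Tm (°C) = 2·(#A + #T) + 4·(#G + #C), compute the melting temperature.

22°C

Base counts: G=1, T=4, A=5, C=0
A+T = 9, G+C = 1
Tm = 4·1 + 2·9 = 4 + 18 = 22°C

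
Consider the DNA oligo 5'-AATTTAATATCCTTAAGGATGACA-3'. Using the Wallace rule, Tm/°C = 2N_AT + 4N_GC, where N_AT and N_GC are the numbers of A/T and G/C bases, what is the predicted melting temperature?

Base counts: C=3, T=8, G=3, A=10
AT pairs contribute 18, GC pairs contribute 6.
Tm = 4·6 + 2·18 = 24 + 36 = 60°C

60°C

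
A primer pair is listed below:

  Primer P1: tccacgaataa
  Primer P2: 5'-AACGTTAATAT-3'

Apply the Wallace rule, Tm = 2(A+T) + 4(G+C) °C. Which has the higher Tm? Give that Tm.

Primer P1, 30°C

Primer P1: A+T=7, G+C=4 → Tm = 2(7)+4(4) = 30°C
Primer P2: A+T=9, G+C=2 → Tm = 2(9)+4(2) = 26°C
30°C vs 26°C → primer P1 is higher.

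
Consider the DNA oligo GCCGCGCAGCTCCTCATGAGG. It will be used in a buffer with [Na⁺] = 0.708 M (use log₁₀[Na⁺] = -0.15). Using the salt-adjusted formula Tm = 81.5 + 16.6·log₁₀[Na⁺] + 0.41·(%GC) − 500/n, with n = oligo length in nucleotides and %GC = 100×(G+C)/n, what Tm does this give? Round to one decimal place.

Length n = 21. Counting bases: G=7, A=3, T=3, C=8
G+C = 15, so %GC = 15/21 × 100 = 71.429%
Salt term: 16.6 × (-0.15) = -2.49
GC term: 0.41 × 71.429 = 29.286; length term: −500/21 = −23.81
Tm = 81.5 + (-2.49) + 29.286 − 23.81 = 84.486 → 84.5°C

84.5°C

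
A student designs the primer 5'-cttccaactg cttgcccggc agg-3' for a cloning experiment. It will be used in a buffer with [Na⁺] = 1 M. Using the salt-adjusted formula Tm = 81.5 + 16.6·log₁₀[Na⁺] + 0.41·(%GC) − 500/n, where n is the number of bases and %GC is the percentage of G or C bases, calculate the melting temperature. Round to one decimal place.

86.5°C

Length n = 23. Scanning the sequence gives A=3, G=6, C=9, T=5.
G+C = 15, so %GC = 15/23 × 100 = 65.217%
Salt term: 16.6 × (0) = 0
GC term: 0.41 × 65.217 = 26.739; length term: −500/23 = −21.739
Tm = 81.5 + (0) + 26.739 − 21.739 = 86.5 → 86.5°C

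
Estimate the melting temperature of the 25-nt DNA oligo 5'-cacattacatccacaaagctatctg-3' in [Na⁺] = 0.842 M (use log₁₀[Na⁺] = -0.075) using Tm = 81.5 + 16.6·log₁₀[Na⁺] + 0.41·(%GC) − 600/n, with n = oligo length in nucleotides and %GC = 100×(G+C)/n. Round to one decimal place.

Length n = 25. Base counts: T=6, G=2, A=9, C=8
G+C = 10, so %GC = 10/25 × 100 = 40%
Salt term: 16.6 × (-0.075) = -1.245
GC term: 0.41 × 40 = 16.4; length term: −600/25 = −24
Tm = 81.5 + (-1.245) + 16.4 − 24 = 72.655 → 72.7°C

72.7°C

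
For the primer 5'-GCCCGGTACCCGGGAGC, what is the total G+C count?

Scanning the sequence gives T=1, C=7, A=2, G=7.
Total G or C: 7 + 7 = 14

14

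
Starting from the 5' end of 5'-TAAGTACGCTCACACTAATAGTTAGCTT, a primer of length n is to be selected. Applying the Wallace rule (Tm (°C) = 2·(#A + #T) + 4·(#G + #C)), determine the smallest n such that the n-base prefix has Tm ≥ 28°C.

n = 10

First 9 bases: TAAGTACGC → Tm = 26°C (< 28°C)
First 10 bases: TAAGTACGCT → Tm = 28°C (≥ 28°C)
Since every base adds ≥2°C, Tm only increases with n, so the threshold is first crossed at n = 10.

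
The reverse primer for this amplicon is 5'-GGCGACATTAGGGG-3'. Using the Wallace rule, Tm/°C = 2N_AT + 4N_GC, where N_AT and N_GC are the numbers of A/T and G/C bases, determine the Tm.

Scanning the sequence gives A=3, T=2, G=7, C=2.
So N_AT = 5 and N_GC = 9.
Tm = 4·9 + 2·5 = 36 + 10 = 46°C

46°C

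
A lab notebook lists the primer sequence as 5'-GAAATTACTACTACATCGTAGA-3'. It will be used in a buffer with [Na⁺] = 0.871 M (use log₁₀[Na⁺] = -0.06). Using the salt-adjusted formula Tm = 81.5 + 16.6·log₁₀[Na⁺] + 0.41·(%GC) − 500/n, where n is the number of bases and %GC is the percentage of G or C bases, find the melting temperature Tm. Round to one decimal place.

70.8°C

Length n = 22. Scanning the sequence gives A=9, T=6, G=3, C=4.
G+C = 7, so %GC = 7/22 × 100 = 31.818%
Salt term: 16.6 × (-0.06) = -0.996
GC term: 0.41 × 31.818 = 13.045; length term: −500/22 = −22.727
Tm = 81.5 + (-0.996) + 13.045 − 22.727 = 70.822 → 70.8°C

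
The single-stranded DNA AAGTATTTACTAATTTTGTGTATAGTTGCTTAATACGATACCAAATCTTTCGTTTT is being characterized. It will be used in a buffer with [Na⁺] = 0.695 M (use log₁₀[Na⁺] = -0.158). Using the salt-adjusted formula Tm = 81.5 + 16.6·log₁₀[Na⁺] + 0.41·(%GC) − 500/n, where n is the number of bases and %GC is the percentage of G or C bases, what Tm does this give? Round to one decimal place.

80.2°C

Length n = 56. Base counts: T=26, C=7, G=7, A=16
G+C = 14, so %GC = 14/56 × 100 = 25%
Salt term: 16.6 × (-0.158) = -2.623
GC term: 0.41 × 25 = 10.25; length term: −500/56 = −8.929
Tm = 81.5 + (-2.623) + 10.25 − 8.929 = 80.198 → 80.2°C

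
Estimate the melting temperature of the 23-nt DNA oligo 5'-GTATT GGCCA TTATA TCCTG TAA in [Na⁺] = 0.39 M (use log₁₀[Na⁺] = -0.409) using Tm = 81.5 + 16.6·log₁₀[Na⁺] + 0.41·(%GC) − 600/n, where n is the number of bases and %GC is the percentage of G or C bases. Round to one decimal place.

62.9°C

Length n = 23. Scanning the sequence gives C=4, T=9, G=4, A=6.
G+C = 8, so %GC = 8/23 × 100 = 34.783%
Salt term: 16.6 × (-0.409) = -6.789
GC term: 0.41 × 34.783 = 14.261; length term: −600/23 = −26.087
Tm = 81.5 + (-6.789) + 14.261 − 26.087 = 62.885 → 62.9°C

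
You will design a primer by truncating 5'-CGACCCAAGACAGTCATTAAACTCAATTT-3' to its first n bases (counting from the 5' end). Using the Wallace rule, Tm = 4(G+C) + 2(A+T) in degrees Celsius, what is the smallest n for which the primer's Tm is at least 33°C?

n = 11

First 10 bases: CGACCCAAGA → Tm = 32°C (< 33°C)
First 11 bases: CGACCCAAGAC → Tm = 36°C (≥ 33°C)
Each additional base adds 2°C (A/T) or 4°C (G/C), so Tm is non-decreasing in n; n = 11 is the first length to reach 33°C.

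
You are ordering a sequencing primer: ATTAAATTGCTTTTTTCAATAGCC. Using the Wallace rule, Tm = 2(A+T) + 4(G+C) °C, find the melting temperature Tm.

60°C

Base counts: G=2, T=11, C=4, A=7
AT pairs contribute 18, GC pairs contribute 6.
Tm = 2(18) + 4(6) = 36 + 24 = 60°C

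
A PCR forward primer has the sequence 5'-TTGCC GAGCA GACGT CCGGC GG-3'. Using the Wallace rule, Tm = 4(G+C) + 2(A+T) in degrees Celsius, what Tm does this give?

Counting bases: C=7, G=9, A=3, T=3
A+T = 6, G+C = 16
Tm = 2×6 + 4×16 = 76°C

76°C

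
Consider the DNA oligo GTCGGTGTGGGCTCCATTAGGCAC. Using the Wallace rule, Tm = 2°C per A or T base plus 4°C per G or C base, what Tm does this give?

Base counts: T=6, G=9, A=3, C=6
So N_AT = 9 and N_GC = 15.
Tm = 2×9 + 4×15 = 78°C

78°C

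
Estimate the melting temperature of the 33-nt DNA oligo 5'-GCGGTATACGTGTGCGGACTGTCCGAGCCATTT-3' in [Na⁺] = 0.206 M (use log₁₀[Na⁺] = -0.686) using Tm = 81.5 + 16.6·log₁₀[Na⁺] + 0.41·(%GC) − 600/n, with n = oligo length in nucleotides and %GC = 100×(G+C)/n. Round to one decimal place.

Length n = 33. Counting bases: T=9, G=11, C=8, A=5
G+C = 19, so %GC = 19/33 × 100 = 57.576%
Salt term: 16.6 × (-0.686) = -11.388
GC term: 0.41 × 57.576 = 23.606; length term: −600/33 = −18.182
Tm = 81.5 + (-11.388) + 23.606 − 18.182 = 75.536 → 75.5°C

75.5°C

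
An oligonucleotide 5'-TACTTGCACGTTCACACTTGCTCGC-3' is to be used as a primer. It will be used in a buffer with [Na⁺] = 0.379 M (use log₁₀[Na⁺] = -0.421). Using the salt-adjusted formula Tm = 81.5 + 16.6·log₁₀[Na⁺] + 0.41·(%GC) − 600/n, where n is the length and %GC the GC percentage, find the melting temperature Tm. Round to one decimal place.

71.8°C

Length n = 25. Counting bases: A=4, C=9, G=4, T=8
G+C = 13, so %GC = 13/25 × 100 = 52%
Salt term: 16.6 × (-0.421) = -6.989
GC term: 0.41 × 52 = 21.32; length term: −600/25 = −24
Tm = 81.5 + (-6.989) + 21.32 − 24 = 71.831 → 71.8°C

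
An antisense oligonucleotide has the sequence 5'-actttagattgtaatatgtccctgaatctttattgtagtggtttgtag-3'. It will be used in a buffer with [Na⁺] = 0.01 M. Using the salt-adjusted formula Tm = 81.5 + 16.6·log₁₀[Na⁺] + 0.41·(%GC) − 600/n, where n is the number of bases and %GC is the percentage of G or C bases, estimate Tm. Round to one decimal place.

Length n = 48. Scanning the sequence gives G=10, T=22, A=11, C=5.
G+C = 15, so %GC = 15/48 × 100 = 31.25%
Salt term: 16.6 × (-2) = -33.2
GC term: 0.41 × 31.25 = 12.812; length term: −600/48 = −12.5
Tm = 81.5 + (-33.2) + 12.812 − 12.5 = 48.612 → 48.6°C

48.6°C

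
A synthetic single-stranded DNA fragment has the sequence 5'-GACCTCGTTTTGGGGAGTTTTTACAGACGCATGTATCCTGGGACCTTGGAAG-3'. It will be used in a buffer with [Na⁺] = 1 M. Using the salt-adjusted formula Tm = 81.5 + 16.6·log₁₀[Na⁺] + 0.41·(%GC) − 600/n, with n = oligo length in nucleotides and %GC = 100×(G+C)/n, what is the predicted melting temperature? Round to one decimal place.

90.5°C

Length n = 52. Scanning the sequence gives G=16, A=10, C=10, T=16.
G+C = 26, so %GC = 26/52 × 100 = 50%
Salt term: 16.6 × (0) = 0
GC term: 0.41 × 50 = 20.5; length term: −600/52 = −11.538
Tm = 81.5 + (0) + 20.5 − 11.538 = 90.462 → 90.5°C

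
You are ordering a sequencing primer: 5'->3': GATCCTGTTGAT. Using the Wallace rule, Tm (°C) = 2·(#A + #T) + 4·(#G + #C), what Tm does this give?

34°C

Base counts: G=3, C=2, T=5, A=2
A+T = 7, G+C = 5
Tm = 4·5 + 2·7 = 20 + 14 = 34°C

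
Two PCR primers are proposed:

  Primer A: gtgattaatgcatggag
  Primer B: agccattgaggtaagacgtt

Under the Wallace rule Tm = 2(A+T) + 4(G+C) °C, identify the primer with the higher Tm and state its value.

Primer A: A+T=10, G+C=7 → Tm = 2(10)+4(7) = 48°C
Primer B: A+T=11, G+C=9 → Tm = 2(11)+4(9) = 58°C
48°C vs 58°C → primer B is higher.

Primer B, 58°C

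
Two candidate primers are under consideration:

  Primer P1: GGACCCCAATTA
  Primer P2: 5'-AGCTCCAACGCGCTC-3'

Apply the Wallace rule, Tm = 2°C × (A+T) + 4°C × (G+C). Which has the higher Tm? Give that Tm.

Primer P2, 50°C

Primer P1: A+T=6, G+C=6 → Tm = 2(6)+4(6) = 36°C
Primer P2: A+T=5, G+C=10 → Tm = 2(5)+4(10) = 50°C
36°C vs 50°C → primer P2 is higher.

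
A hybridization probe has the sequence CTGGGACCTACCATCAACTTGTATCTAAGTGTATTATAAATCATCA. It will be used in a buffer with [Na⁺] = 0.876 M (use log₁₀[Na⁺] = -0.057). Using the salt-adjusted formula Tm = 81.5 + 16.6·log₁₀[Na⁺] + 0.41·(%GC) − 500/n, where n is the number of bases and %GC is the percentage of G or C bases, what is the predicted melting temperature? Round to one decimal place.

Length n = 46. Scanning the sequence gives C=10, T=15, A=15, G=6.
G+C = 16, so %GC = 16/46 × 100 = 34.783%
Salt term: 16.6 × (-0.057) = -0.946
GC term: 0.41 × 34.783 = 14.261; length term: −500/46 = −10.87
Tm = 81.5 + (-0.946) + 14.261 − 10.87 = 83.945 → 83.9°C

83.9°C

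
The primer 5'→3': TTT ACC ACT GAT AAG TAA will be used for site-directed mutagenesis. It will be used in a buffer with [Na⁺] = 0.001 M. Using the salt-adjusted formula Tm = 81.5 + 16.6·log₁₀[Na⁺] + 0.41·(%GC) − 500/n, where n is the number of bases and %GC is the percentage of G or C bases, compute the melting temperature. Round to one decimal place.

Length n = 18. Counting bases: A=7, G=2, C=3, T=6
G+C = 5, so %GC = 5/18 × 100 = 27.778%
Salt term: 16.6 × (-3) = -49.8
GC term: 0.41 × 27.778 = 11.389; length term: −500/18 = −27.778
Tm = 81.5 + (-49.8) + 11.389 − 27.778 = 15.311 → 15.3°C

15.3°C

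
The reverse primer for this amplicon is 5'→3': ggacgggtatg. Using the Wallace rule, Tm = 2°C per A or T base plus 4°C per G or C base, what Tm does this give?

A=2, C=1, T=2, G=6
A+T = 4, G+C = 7
Tm = 2×4 + 4×7 = 36°C

36°C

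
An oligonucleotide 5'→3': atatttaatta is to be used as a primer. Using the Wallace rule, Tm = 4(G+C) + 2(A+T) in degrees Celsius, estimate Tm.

Counting bases: G=0, A=5, T=6, C=0
AT pairs contribute 11, GC pairs contribute 0.
Tm = 4·0 + 2·11 = 0 + 22 = 22°C

22°C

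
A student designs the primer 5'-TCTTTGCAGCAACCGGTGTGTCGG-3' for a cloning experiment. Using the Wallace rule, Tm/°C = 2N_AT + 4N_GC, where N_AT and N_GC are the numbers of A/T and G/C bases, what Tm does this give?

T=7, C=6, G=8, A=3
A+T = 10, G+C = 14
Tm = 2×10 + 4×14 = 76°C

76°C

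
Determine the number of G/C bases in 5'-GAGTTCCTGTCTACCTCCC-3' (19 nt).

Counting bases: T=6, G=3, C=8, A=2
Total G or C: 3 + 8 = 11

11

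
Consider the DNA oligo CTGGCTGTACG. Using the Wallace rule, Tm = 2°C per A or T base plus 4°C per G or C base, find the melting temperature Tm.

Counting bases: G=4, C=3, A=1, T=3
AT pairs contribute 4, GC pairs contribute 7.
Tm = 2×4 + 4×7 = 36°C

36°C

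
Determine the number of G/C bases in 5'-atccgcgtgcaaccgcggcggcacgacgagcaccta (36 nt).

Base counts: A=8, T=3, G=11, C=14
Total G or C: 11 + 14 = 25

25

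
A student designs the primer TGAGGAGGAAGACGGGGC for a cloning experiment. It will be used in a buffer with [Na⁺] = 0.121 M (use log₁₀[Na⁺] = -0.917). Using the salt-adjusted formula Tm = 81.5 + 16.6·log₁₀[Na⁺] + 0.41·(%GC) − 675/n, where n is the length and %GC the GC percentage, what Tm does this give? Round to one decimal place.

Length n = 18. Counting bases: A=5, T=1, G=10, C=2
G+C = 12, so %GC = 12/18 × 100 = 66.667%
Salt term: 16.6 × (-0.917) = -15.222
GC term: 0.41 × 66.667 = 27.333; length term: −675/18 = −37.5
Tm = 81.5 + (-15.222) + 27.333 − 37.5 = 56.111 → 56.1°C

56.1°C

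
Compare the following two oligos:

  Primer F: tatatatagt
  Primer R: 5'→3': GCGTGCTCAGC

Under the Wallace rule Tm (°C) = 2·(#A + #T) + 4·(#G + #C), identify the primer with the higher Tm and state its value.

Primer F: A+T=9, G+C=1 → Tm = 2(9)+4(1) = 22°C
Primer R: A+T=3, G+C=8 → Tm = 2(3)+4(8) = 38°C
22°C vs 38°C → primer R is higher.

Primer R, 38°C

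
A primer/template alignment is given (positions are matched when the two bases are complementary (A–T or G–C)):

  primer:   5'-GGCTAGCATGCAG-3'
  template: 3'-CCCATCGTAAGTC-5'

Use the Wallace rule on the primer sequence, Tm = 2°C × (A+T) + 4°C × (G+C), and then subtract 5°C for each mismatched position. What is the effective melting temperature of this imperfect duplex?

32°C

Primer base counts: A=3, T=2, G=5, C=3 → A+T=5, G+C=8
Perfect-match Tm = 2(5) + 4(8) = 10 + 32 = 42°C
Mismatches (positions where the bases are not complementary): 2 (at positions 3, 10)
Effective Tm = 42 − 2×5 = 42 − 10 = 32°C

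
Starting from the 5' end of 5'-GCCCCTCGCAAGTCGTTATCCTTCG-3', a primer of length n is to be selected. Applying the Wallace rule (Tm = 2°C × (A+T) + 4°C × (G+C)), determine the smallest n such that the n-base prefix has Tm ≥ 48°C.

n = 14

First 13 bases: GCCCCTCGCAAGT → Tm = 44°C (< 48°C)
First 14 bases: GCCCCTCGCAAGTC → Tm = 48°C (≥ 48°C)
Each additional base adds 2°C (A/T) or 4°C (G/C), so Tm is non-decreasing in n; n = 14 is the first length to reach 48°C.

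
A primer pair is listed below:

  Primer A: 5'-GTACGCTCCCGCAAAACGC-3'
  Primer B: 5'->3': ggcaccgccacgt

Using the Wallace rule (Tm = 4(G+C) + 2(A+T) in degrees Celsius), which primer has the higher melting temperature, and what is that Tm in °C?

Primer A, 62°C

Primer A: A+T=7, G+C=12 → Tm = 2(7)+4(12) = 62°C
Primer B: A+T=3, G+C=10 → Tm = 2(3)+4(10) = 46°C
62°C vs 46°C → primer A is higher.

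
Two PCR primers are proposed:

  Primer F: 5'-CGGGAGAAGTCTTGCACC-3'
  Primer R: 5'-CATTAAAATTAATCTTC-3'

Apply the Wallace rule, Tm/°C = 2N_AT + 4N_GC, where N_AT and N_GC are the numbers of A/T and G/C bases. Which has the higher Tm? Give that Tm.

Primer F: A+T=7, G+C=11 → Tm = 2(7)+4(11) = 58°C
Primer R: A+T=14, G+C=3 → Tm = 2(14)+4(3) = 40°C
58°C vs 40°C → primer F is higher.

Primer F, 58°C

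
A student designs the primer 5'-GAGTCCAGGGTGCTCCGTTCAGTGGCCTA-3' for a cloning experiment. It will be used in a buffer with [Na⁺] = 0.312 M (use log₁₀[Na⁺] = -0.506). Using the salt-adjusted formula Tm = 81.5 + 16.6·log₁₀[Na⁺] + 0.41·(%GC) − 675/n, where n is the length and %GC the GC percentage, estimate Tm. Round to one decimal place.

75.3°C

Length n = 29. Counting bases: C=8, A=4, G=10, T=7
G+C = 18, so %GC = 18/29 × 100 = 62.069%
Salt term: 16.6 × (-0.506) = -8.4
GC term: 0.41 × 62.069 = 25.448; length term: −675/29 = −23.276
Tm = 81.5 + (-8.4) + 25.448 − 23.276 = 75.272 → 75.3°C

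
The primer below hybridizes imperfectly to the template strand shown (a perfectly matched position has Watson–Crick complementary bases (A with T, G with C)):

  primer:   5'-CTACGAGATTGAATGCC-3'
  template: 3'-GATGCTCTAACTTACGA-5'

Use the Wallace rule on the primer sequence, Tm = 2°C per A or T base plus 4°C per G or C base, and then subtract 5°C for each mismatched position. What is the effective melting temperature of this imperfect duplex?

Primer base counts: A=5, T=4, G=4, C=4 → A+T=9, G+C=8
Perfect-match Tm = 2(9) + 4(8) = 18 + 32 = 50°C
Mismatches (positions where the bases are not complementary): 1 (at position 17)
Effective Tm = 50 − 1×5 = 50 − 5 = 45°C

45°C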